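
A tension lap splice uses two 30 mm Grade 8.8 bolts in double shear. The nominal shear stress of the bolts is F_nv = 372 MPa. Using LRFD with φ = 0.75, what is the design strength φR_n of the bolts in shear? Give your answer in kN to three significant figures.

789 kN

A_b = π × 30² / 4 = 706.9 mm².
R_n = F_nv · A_b · n · n_s = 372 × 706.9 × 2 × 2 / 1000 = 1052 kN.
Design strength φR_n = 0.75 × 1052 = 789 kN.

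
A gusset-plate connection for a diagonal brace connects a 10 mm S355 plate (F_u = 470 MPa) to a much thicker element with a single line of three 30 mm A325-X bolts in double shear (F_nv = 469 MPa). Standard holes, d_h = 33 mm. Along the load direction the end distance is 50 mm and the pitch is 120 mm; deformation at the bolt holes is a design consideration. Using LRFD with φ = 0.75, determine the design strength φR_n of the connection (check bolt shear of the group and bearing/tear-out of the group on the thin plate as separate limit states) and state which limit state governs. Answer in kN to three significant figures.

649 kN (bearing governs)

Bolt shear: A_b = π·30²/4 = 706.9 mm²; R_n = 469 × 706.9 × 3 × 2 / 1000 = 1989 kN → 0.75 × 1989 = 1490 kN.
Bearing (1.2 l_c t F_u ≤ 2.4 d t F_u): upper limit = 2.4·30·10·470 / 1000 = 338.4 kN.
  Edge l_c = 50 − 33/2 = 33.5 → r_n = 188.9 kN; interior l_c = 120 − 33 = 87 → r_n = 338.4 kN.
  R_n,bearing = 1·188.9 + 2·338.4 = 865.7 kN → 0.75 × 865.7 = 649 kN.
Bearing governs: 649 kN.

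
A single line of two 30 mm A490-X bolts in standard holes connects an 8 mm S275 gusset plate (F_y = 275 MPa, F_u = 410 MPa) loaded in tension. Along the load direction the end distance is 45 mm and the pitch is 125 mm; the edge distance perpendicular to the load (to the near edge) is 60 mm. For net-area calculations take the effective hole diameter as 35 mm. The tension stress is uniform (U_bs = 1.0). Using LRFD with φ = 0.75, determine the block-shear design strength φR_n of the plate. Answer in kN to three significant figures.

273 kN

Shear plane L_v = 45 + 1·125 = 170 mm; A_gv = 170 × 8 = 1360 mm².
A_nv = (170 − 1.5·35) × 8 = 940 mm².
A_nt = (60 − 0.5·35) × 8 = 340 mm².
0.6 F_u A_nv = 231.2 kN; 0.6 F_y A_gv = 224.4 kN → shear yielding governs the shear term.
R_n = 224.4 + 1.0 × 410 × 340 / 1000 = 363.8 kN.
Design strength φR_n = 0.75 × 363.8 = 273 kN.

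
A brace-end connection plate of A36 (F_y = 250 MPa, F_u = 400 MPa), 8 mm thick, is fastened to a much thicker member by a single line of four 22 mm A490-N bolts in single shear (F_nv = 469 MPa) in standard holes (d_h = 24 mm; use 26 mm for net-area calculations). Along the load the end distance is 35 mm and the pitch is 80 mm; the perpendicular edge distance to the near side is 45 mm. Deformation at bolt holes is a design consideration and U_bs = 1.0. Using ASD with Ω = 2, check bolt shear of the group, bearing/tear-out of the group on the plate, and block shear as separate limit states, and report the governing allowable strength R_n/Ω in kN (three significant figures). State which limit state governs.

Bolt shear: A_b = π·22²/4 = 380.1 mm²; R_n = 469 × 380.1 × 4 × 1 / 1000 = 713.1 kN → 713.1 / 2 = 357 kN.
Bearing: edge l_c = 23, r_n = 88.32 kN; interior l_c = 56, r_n = 169 kN; R_n = 88.32 + 3·169 = 595.2 kN → 298 kN.
Block shear: A_gv = 2200, A_nv = 1472, A_nt = 256 mm²; R_n = min(0.6F_uA_nv, 0.6F_yA_gv) + U_bs·F_u·A_nt = 432.4 kN → 216 kN.
Block shear governs: 216 kN.

216 kN (block shear governs)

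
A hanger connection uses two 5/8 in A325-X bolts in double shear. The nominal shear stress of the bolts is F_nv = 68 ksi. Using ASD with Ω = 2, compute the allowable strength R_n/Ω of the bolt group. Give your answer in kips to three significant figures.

A_b = π × 0.625² / 4 = 0.3068 in².
R_n = F_nv · A_b · n · n_s = 68 × 0.3068 × 2 × 2 = 83.45 kips.
Allowable strength R_n/Ω = 83.45 / 2 = 41.7 kips.

41.7 kips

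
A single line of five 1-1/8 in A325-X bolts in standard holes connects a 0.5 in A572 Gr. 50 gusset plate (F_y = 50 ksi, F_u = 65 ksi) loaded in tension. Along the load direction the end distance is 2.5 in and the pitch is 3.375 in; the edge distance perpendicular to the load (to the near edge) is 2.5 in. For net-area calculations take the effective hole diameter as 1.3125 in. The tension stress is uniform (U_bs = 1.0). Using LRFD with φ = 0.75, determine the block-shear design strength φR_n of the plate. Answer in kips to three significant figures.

Shear plane L_v = 2.5 + 4·3.375 = 16 in; A_gv = 16 × 0.5 = 8 in².
A_nv = (16 − 4.5·1.3125) × 0.5 = 5.047 in².
A_nt = (2.5 − 0.5·1.3125) × 0.5 = 0.9219 in².
0.6 F_u A_nv = 196.8 kips; 0.6 F_y A_gv = 240 kips → shear rupture governs the shear term.
R_n = 196.8 + 1.0 × 65 × 0.9219 = 256.8 kips.
Design strength φR_n = 0.75 × 256.8 = 193 kips.

193 kips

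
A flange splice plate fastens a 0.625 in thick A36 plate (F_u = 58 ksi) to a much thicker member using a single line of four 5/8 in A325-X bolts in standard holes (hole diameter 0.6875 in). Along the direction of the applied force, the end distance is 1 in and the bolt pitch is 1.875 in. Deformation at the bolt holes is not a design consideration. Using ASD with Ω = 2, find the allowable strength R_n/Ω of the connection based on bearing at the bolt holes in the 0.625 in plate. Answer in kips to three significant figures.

115 kips

Per bolt r_n = 1.5 l_c t F_u ≤ 3.0 d t F_u; upper limit = 3.0 × 0.625 × 0.625 × 58 = 67.97 kips.
Edge bolt: l_c = 1 − 0.6875/2 = 0.6562 in → 1.5 × 0.6562 × 0.625 × 58 = 35.68 → r_n = 35.68 kips.
Interior bolts: l_c = 1.875 − 0.6875 = 1.188 in → 1.5 × 1.188 × 0.625 × 58 = 64.57 → r_n = 64.57 kips.
R_n = 1 × 35.68 + 3 × 64.57 = 229.4 kips.
Allowable strength R_n/Ω = 229.4 / 2 = 115 kips.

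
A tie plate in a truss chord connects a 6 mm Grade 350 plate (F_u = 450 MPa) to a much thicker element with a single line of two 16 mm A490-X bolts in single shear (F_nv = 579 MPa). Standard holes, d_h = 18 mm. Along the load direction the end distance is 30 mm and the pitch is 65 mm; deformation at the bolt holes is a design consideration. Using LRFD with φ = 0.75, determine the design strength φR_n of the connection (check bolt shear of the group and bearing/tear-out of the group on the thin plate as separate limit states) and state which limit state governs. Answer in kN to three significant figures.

Bolt shear: A_b = π·16²/4 = 201.1 mm²; R_n = 579 × 201.1 × 2 × 1 / 1000 = 232.8 kN → 0.75 × 232.8 = 175 kN.
Bearing (1.2 l_c t F_u ≤ 2.4 d t F_u): upper limit = 2.4·16·6·450 / 1000 = 103.7 kN.
  Edge l_c = 30 − 18/2 = 21 → r_n = 68.04 kN; interior l_c = 65 − 18 = 47 → r_n = 103.7 kN.
  R_n,bearing = 1·68.04 + 1·103.7 = 171.7 kN → 0.75 × 171.7 = 129 kN.
Bearing governs: 129 kN.

129 kN (bearing governs)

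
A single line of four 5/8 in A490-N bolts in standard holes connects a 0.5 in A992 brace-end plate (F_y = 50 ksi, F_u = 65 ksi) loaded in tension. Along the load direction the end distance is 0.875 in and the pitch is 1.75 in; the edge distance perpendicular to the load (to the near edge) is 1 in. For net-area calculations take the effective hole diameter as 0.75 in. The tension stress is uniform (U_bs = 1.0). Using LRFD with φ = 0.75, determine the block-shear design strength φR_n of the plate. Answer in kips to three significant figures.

Shear plane L_v = 0.875 + 3·1.75 = 6.125 in; A_gv = 6.125 × 0.5 = 3.062 in².
A_nv = (6.125 − 3.5·0.75) × 0.5 = 1.75 in².
A_nt = (1 − 0.5·0.75) × 0.5 = 0.3125 in².
0.6 F_u A_nv = 68.25 kips; 0.6 F_y A_gv = 91.88 kips → shear rupture governs the shear term.
R_n = 68.25 + 1.0 × 65 × 0.3125 = 88.56 kips.
Design strength φR_n = 0.75 × 88.56 = 66.4 kips.

66.4 kips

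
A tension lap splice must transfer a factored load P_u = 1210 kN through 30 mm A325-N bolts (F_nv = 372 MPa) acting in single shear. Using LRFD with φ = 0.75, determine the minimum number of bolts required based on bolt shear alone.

7 bolts

A_b = π·30²/4 = 706.9 mm².
Per-bolt design strength φR_n = 0.75 × 372 × 706.9 × 1 / 1000 = 197.2 kN.
n ≥ 1210 / 197.2 = 6.135 → use 7 bolts.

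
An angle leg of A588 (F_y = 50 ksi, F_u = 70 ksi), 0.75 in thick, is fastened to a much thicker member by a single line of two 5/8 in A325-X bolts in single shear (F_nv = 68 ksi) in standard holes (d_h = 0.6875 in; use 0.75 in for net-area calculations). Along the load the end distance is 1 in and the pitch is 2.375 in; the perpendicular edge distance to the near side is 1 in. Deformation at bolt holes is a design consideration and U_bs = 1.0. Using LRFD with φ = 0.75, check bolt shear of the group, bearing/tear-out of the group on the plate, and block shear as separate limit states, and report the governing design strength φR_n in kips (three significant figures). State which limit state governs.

Bolt shear: A_b = π·0.625²/4 = 0.3068 in²; R_n = 68 × 0.3068 × 2 × 1 = 41.72 kips → 0.75 × 41.72 = 31.3 kips.
Bearing: edge l_c = 0.6562, r_n = 41.34 kips; interior l_c = 1.688, r_n = 78.75 kips; R_n = 41.34 + 1·78.75 = 120.1 kips → 90.1 kips.
Block shear: A_gv = 2.531, A_nv = 1.688, A_nt = 0.4688 in²; R_n = min(0.6F_uA_nv, 0.6F_yA_gv) + U_bs·F_u·A_nt = 103.7 kips → 77.8 kips.
Bolt shear governs: 31.3 kips.

31.3 kips (bolt shear governs)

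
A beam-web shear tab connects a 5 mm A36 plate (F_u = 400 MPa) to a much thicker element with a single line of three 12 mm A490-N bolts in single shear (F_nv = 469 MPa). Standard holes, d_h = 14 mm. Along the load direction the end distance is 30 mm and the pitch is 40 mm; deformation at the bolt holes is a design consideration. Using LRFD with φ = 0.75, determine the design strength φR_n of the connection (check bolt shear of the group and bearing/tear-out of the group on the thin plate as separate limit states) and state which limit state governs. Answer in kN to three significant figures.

Bolt shear: A_b = π·12²/4 = 113.1 mm²; R_n = 469 × 113.1 × 3 × 1 / 1000 = 159.1 kN → 0.75 × 159.1 = 119 kN.
Bearing (1.2 l_c t F_u ≤ 2.4 d t F_u): upper limit = 2.4·12·5·400 / 1000 = 57.6 kN.
  Edge l_c = 30 − 14/2 = 23 → r_n = 55.2 kN; interior l_c = 40 − 14 = 26 → r_n = 57.6 kN.
  R_n,bearing = 1·55.2 + 2·57.6 = 170.4 kN → 0.75 × 170.4 = 128 kN.
Bolt shear governs: 119 kN.

119 kN (bolt shear governs)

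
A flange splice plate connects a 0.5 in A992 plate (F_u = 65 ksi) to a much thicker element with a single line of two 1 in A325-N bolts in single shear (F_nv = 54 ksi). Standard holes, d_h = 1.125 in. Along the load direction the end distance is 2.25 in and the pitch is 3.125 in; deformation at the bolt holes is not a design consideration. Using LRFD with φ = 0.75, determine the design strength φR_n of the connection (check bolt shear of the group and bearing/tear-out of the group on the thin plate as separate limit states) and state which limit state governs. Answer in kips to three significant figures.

Bolt shear: A_b = π·1²/4 = 0.7854 in²; R_n = 54 × 0.7854 × 2 × 1 = 84.82 kips → 0.75 × 84.82 = 63.6 kips.
Bearing (1.5 l_c t F_u ≤ 3.0 d t F_u): upper limit = 3.0·1·0.5·65 = 97.5 kips.
  Edge l_c = 2.25 − 1.125/2 = 1.688 → r_n = 82.27 kips; interior l_c = 3.125 − 1.125 = 2 → r_n = 97.5 kips.
  R_n,bearing = 1·82.27 + 1·97.5 = 179.8 kips → 0.75 × 179.8 = 135 kips.
Bolt shear governs: 63.6 kips.

63.6 kips (bolt shear governs)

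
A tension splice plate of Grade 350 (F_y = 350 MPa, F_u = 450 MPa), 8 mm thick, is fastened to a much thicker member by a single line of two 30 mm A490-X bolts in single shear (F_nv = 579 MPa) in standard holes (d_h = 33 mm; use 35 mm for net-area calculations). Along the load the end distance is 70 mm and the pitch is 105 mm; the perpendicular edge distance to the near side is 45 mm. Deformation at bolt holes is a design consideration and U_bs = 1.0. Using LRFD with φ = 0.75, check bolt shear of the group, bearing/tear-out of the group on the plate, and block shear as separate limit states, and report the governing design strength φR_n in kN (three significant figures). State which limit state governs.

273 kN (block shear governs)

Bolt shear: A_b = π·30²/4 = 706.9 mm²; R_n = 579 × 706.9 × 2 × 1 / 1000 = 818.5 kN → 0.75 × 818.5 = 614 kN.
Bearing: edge l_c = 53.5, r_n = 231.1 kN; interior l_c = 72, r_n = 259.2 kN; R_n = 231.1 + 1·259.2 = 490.3 kN → 368 kN.
Block shear: A_gv = 1400, A_nv = 980, A_nt = 220 mm²; R_n = min(0.6F_uA_nv, 0.6F_yA_gv) + U_bs·F_u·A_nt = 363.6 kN → 273 kN.
Block shear governs: 273 kN.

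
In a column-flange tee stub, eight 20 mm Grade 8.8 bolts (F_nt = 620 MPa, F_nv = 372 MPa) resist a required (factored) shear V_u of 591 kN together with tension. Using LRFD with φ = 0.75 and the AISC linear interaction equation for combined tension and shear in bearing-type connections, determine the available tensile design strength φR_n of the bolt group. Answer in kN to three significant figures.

534 kN

A_b = π·20²/4 = 314.2 mm²; f_rv = 591 × 1000 / (8 × 314.2) = 235.2 MPa.
F'_nt = 1.3 F_nt − (F_nt / φF_nv) f_rv = 1.3·620 − (620/(0.75·372))·235.2 = 283.4 MPa, capped at F_nt → F'_nt = 283.4 MPa.
R_n = F'_nt · A_b · n = 283.4 × 314.2 × 8 / 1000 = 712.4 kN.
Design strength φR_n = 0.75 × 712.4 = 534 kN.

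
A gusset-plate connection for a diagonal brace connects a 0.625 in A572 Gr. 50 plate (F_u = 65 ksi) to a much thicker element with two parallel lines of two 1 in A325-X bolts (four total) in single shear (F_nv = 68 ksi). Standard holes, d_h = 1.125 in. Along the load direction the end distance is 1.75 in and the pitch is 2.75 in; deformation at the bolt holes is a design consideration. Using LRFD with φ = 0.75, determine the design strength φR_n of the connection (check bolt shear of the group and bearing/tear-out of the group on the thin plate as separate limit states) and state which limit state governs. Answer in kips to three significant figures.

160 kips (bolt shear governs)

Bolt shear: A_b = π·1²/4 = 0.7854 in²; R_n = 68 × 0.7854 × 4 × 1 = 213.6 kips → 0.75 × 213.6 = 160 kips.
Bearing (1.2 l_c t F_u ≤ 2.4 d t F_u): upper limit = 2.4·1·0.625·65 = 97.5 kips.
  Edge l_c = 1.75 − 1.125/2 = 1.188 → r_n = 57.89 kips; interior l_c = 2.75 − 1.125 = 1.625 → r_n = 79.22 kips.
  R_n,bearing = 2·57.89 + 2·79.22 = 274.2 kips → 0.75 × 274.2 = 206 kips.
Bolt shear governs: 160 kips.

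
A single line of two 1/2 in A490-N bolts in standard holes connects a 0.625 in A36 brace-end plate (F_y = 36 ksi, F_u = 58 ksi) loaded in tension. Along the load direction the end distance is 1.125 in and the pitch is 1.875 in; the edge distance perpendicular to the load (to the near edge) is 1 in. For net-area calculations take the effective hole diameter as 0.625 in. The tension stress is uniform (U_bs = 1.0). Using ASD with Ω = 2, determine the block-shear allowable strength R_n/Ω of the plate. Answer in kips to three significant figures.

Shear plane L_v = 1.125 + 1·1.875 = 3 in; A_gv = 3 × 0.625 = 1.875 in².
A_nv = (3 − 1.5·0.625) × 0.625 = 1.289 in².
A_nt = (1 − 0.5·0.625) × 0.625 = 0.4297 in².
0.6 F_u A_nv = 44.86 kips; 0.6 F_y A_gv = 40.5 kips → shear yielding governs the shear term.
R_n = 40.5 + 1.0 × 58 × 0.4297 = 65.42 kips.
Allowable strength R_n/Ω = 65.42 / 2 = 32.7 kips.

32.7 kips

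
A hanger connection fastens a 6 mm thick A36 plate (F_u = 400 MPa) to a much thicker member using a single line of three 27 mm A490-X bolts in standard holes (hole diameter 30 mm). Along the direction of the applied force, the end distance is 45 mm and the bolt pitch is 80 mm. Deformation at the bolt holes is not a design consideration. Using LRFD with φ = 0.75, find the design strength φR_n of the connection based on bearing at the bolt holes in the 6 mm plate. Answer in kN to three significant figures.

351 kN

Per bolt r_n = 1.5 l_c t F_u ≤ 3.0 d t F_u; upper limit = 3.0 × 27 × 6 × 400 / 1000 = 194.4 kN.
Edge bolt: l_c = 45 − 30/2 = 30 mm → 1.5 × 30 × 6 × 400 / 1000 = 108 → r_n = 108 kN.
Interior bolts: l_c = 80 − 30 = 50 mm → 1.5 × 50 × 6 × 400 / 1000 = 180 → r_n = 180 kN.
R_n = 1 × 108 + 2 × 180 = 468 kN.
Design strength φR_n = 0.75 × 468 = 351 kN.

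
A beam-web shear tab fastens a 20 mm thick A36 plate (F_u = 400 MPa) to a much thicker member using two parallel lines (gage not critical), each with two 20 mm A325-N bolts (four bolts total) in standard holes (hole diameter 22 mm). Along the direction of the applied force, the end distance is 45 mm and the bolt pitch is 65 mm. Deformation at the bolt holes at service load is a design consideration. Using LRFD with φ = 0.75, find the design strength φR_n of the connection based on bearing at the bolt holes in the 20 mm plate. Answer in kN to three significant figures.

Per bolt r_n = 1.2 l_c t F_u ≤ 2.4 d t F_u; upper limit = 2.4 × 20 × 20 × 400 / 1000 = 384 kN.
Edge bolt: l_c = 45 − 22/2 = 34 mm → 1.2 × 34 × 20 × 400 / 1000 = 326.4 → r_n = 326.4 kN.
Interior bolts: l_c = 65 − 22 = 43 mm → 1.2 × 43 × 20 × 400 / 1000 = 412.8 → r_n = 384 kN.
R_n = 2 × 326.4 + 2 × 384 = 1421 kN.
Design strength φR_n = 0.75 × 1421 = 1070 kN.

1070 kN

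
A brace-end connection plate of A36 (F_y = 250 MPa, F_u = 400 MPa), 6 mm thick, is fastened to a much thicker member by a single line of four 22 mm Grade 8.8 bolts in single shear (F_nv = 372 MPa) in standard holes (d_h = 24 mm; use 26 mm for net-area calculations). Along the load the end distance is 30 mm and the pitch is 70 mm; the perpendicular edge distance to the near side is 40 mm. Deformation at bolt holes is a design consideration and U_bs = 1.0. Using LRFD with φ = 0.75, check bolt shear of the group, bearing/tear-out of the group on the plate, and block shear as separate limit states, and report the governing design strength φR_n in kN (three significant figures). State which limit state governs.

Bolt shear: A_b = π·22²/4 = 380.1 mm²; R_n = 372 × 380.1 × 4 × 1 / 1000 = 565.6 kN → 0.75 × 565.6 = 424 kN.
Bearing: edge l_c = 18, r_n = 51.84 kN; interior l_c = 46, r_n = 126.7 kN; R_n = 51.84 + 3·126.7 = 432 kN → 324 kN.
Block shear: A_gv = 1440, A_nv = 894, A_nt = 162 mm²; R_n = min(0.6F_uA_nv, 0.6F_yA_gv) + U_bs·F_u·A_nt = 279.4 kN → 210 kN.
Block shear governs: 210 kN.

210 kN (block shear governs)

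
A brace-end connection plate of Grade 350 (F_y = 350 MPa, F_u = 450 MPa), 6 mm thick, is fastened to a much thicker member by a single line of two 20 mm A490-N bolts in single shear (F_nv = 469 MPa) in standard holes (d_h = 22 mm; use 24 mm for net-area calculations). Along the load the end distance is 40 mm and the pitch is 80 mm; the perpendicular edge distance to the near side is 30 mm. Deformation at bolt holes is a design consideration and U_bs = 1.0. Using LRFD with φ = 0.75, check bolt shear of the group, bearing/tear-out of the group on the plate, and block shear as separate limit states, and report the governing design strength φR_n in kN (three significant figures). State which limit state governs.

Bolt shear: A_b = π·20²/4 = 314.2 mm²; R_n = 469 × 314.2 × 2 × 1 / 1000 = 294.7 kN → 0.75 × 294.7 = 221 kN.
Bearing: edge l_c = 29, r_n = 93.96 kN; interior l_c = 58, r_n = 129.6 kN; R_n = 93.96 + 1·129.6 = 223.6 kN → 168 kN.
Block shear: A_gv = 720, A_nv = 504, A_nt = 108 mm²; R_n = min(0.6F_uA_nv, 0.6F_yA_gv) + U_bs·F_u·A_nt = 184.7 kN → 139 kN.
Block shear governs: 139 kN.

139 kN (block shear governs)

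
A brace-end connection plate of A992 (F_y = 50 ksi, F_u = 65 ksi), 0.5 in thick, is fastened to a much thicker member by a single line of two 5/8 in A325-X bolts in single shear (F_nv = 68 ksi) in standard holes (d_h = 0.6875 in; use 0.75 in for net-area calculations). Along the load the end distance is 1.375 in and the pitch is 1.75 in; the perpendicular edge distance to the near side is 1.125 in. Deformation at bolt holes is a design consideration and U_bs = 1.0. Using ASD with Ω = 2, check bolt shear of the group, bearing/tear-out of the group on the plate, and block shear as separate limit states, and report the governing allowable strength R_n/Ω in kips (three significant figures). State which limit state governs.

Bolt shear: A_b = π·0.625²/4 = 0.3068 in²; R_n = 68 × 0.3068 × 2 × 1 = 41.72 kips → 41.72 / 2 = 20.9 kips.
Bearing: edge l_c = 1.031, r_n = 40.22 kips; interior l_c = 1.062, r_n = 41.44 kips; R_n = 40.22 + 1·41.44 = 81.66 kips → 40.8 kips.
Block shear: A_gv = 1.562, A_nv = 1, A_nt = 0.375 in²; R_n = min(0.6F_uA_nv, 0.6F_yA_gv) + U_bs·F_u·A_nt = 63.38 kips → 31.7 kips.
Bolt shear governs: 20.9 kips.

20.9 kips (bolt shear governs)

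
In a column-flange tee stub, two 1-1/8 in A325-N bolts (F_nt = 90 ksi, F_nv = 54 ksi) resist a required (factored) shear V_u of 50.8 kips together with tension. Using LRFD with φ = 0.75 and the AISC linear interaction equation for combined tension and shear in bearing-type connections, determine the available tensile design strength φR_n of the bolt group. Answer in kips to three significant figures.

89.8 kips

A_b = π·1.125²/4 = 0.994 in²; f_rv = 50.8 / (2 × 0.994) = 25.55 ksi.
F'_nt = 1.3 F_nt − (F_nt / φF_nv) f_rv = 1.3·90 − (90/(0.75·54))·25.55 = 60.22 ksi, capped at F_nt → F'_nt = 60.22 ksi.
R_n = F'_nt · A_b · n = 60.22 × 0.994 × 2 = 119.7 kips.
Design strength φR_n = 0.75 × 119.7 = 89.8 kips.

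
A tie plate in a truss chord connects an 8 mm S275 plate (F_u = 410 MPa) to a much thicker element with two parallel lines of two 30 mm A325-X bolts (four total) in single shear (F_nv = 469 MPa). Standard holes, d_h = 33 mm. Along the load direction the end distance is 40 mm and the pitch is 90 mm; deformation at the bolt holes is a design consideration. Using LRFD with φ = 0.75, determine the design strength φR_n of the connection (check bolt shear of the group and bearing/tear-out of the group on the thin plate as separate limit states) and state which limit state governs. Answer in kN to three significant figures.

Bolt shear: A_b = π·30²/4 = 706.9 mm²; R_n = 469 × 706.9 × 4 × 1 / 1000 = 1326 kN → 0.75 × 1326 = 995 kN.
Bearing (1.2 l_c t F_u ≤ 2.4 d t F_u): upper limit = 2.4·30·8·410 / 1000 = 236.2 kN.
  Edge l_c = 40 − 33/2 = 23.5 → r_n = 92.5 kN; interior l_c = 90 − 33 = 57 → r_n = 224.4 kN.
  R_n,bearing = 2·92.5 + 2·224.4 = 633.7 kN → 0.75 × 633.7 = 475 kN.
Bearing governs: 475 kN.

475 kN (bearing governs)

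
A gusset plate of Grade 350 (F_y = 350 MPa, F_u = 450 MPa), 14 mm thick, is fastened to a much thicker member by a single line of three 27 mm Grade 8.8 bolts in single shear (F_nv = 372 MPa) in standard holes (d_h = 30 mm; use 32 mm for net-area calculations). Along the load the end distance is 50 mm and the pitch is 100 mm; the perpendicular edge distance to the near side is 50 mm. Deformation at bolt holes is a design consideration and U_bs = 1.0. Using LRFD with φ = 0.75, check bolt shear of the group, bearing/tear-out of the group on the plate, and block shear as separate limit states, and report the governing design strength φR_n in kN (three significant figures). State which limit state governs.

Bolt shear: A_b = π·27²/4 = 572.6 mm²; R_n = 372 × 572.6 × 3 × 1 / 1000 = 639 kN → 0.75 × 639 = 479 kN.
Bearing: edge l_c = 35, r_n = 264.6 kN; interior l_c = 70, r_n = 408.2 kN; R_n = 264.6 + 2·408.2 = 1081 kN → 811 kN.
Block shear: A_gv = 3500, A_nv = 2380, A_nt = 476 mm²; R_n = min(0.6F_uA_nv, 0.6F_yA_gv) + U_bs·F_u·A_nt = 856.8 kN → 643 kN.
Bolt shear governs: 479 kN.

479 kN (bolt shear governs)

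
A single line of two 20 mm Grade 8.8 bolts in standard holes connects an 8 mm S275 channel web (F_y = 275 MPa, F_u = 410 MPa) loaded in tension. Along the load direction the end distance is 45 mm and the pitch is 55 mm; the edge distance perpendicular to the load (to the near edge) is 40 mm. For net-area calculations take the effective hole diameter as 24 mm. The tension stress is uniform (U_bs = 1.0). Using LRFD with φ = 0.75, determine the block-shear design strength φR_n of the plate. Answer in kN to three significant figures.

Shear plane L_v = 45 + 1·55 = 100 mm; A_gv = 100 × 8 = 800 mm².
A_nv = (100 − 1.5·24) × 8 = 512 mm².
A_nt = (40 − 0.5·24) × 8 = 224 mm².
0.6 F_u A_nv = 126 kN; 0.6 F_y A_gv = 132 kN → shear rupture governs the shear term.
R_n = 126 + 1.0 × 410 × 224 / 1000 = 217.8 kN.
Design strength φR_n = 0.75 × 217.8 = 163 kN.

163 kN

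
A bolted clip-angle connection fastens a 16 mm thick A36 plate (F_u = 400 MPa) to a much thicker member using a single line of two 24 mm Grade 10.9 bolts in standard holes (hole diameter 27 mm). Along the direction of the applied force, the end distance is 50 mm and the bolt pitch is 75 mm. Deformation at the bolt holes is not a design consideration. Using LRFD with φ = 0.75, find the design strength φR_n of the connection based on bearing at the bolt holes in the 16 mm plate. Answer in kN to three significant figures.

608 kN

Per bolt r_n = 1.5 l_c t F_u ≤ 3.0 d t F_u; upper limit = 3.0 × 24 × 16 × 400 / 1000 = 460.8 kN.
Edge bolt: l_c = 50 − 27/2 = 36.5 mm → 1.5 × 36.5 × 16 × 400 / 1000 = 350.4 → r_n = 350.4 kN.
Interior bolts: l_c = 75 − 27 = 48 mm → 1.5 × 48 × 16 × 400 / 1000 = 460.8 → r_n = 460.8 kN.
R_n = 1 × 350.4 + 1 × 460.8 = 811.2 kN.
Design strength φR_n = 0.75 × 811.2 = 608 kN.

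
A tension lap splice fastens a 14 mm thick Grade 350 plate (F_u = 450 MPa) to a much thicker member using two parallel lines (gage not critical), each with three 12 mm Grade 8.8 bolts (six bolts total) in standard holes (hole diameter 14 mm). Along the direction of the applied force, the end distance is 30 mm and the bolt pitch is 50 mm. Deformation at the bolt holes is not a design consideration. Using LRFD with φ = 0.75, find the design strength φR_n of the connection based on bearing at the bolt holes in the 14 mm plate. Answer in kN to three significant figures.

Per bolt r_n = 1.5 l_c t F_u ≤ 3.0 d t F_u; upper limit = 3.0 × 12 × 14 × 450 / 1000 = 226.8 kN.
Edge bolt: l_c = 30 − 14/2 = 23 mm → 1.5 × 23 × 14 × 450 / 1000 = 217.3 → r_n = 217.3 kN.
Interior bolts: l_c = 50 − 14 = 36 mm → 1.5 × 36 × 14 × 450 / 1000 = 340.2 → r_n = 226.8 kN.
R_n = 2 × 217.3 + 4 × 226.8 = 1342 kN.
Design strength φR_n = 0.75 × 1342 = 1010 kN.

1010 kN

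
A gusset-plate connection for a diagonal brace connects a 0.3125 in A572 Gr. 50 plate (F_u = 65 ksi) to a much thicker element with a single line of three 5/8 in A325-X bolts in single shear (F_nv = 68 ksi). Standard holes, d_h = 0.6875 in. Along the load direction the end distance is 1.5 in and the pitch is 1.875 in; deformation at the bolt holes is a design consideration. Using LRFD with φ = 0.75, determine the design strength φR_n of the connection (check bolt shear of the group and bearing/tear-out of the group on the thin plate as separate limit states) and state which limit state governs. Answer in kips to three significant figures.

46.9 kips (bolt shear governs)

Bolt shear: A_b = π·0.625²/4 = 0.3068 in²; R_n = 68 × 0.3068 × 3 × 1 = 62.59 kips → 0.75 × 62.59 = 46.9 kips.
Bearing (1.2 l_c t F_u ≤ 2.4 d t F_u): upper limit = 2.4·0.625·0.3125·65 = 30.47 kips.
  Edge l_c = 1.5 − 0.6875/2 = 1.156 → r_n = 28.18 kips; interior l_c = 1.875 − 0.6875 = 1.188 → r_n = 28.95 kips.
  R_n,bearing = 1·28.18 + 2·28.95 = 86.07 kips → 0.75 × 86.07 = 64.6 kips.
Bolt shear governs: 46.9 kips.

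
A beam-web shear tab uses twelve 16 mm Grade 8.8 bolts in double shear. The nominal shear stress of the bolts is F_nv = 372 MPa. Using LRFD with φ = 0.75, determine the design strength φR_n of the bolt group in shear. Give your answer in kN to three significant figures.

1350 kN

A_b = π × 16² / 4 = 201.1 mm².
R_n = F_nv · A_b · n · n_s = 372 × 201.1 × 12 × 2 / 1000 = 1795 kN.
Design strength φR_n = 0.75 × 1795 = 1350 kN.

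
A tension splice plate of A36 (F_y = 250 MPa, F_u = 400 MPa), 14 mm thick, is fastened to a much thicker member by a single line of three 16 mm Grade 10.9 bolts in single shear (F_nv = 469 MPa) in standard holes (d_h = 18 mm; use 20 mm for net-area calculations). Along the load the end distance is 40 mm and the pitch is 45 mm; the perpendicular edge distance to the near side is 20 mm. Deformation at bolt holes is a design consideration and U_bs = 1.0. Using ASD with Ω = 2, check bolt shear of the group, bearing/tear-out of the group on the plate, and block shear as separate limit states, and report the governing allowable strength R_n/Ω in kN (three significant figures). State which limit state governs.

Bolt shear: A_b = π·16²/4 = 201.1 mm²; R_n = 469 × 201.1 × 3 × 1 / 1000 = 282.9 kN → 282.9 / 2 = 141 kN.
Bearing: edge l_c = 31, r_n = 208.3 kN; interior l_c = 27, r_n = 181.4 kN; R_n = 208.3 + 2·181.4 = 571.2 kN → 286 kN.
Block shear: A_gv = 1820, A_nv = 1120, A_nt = 140 mm²; R_n = min(0.6F_uA_nv, 0.6F_yA_gv) + U_bs·F_u·A_nt = 324.8 kN → 162 kN.
Bolt shear governs: 141 kN.

141 kN (bolt shear governs)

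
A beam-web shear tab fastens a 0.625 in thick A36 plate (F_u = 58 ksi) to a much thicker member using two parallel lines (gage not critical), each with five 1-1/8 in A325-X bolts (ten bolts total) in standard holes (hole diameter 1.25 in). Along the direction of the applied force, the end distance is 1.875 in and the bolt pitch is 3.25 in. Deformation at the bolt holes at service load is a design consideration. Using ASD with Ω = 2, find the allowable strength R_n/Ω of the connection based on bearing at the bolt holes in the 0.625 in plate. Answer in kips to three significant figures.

Per bolt r_n = 1.2 l_c t F_u ≤ 2.4 d t F_u; upper limit = 2.4 × 1.125 × 0.625 × 58 = 97.87 kips.
Edge bolt: l_c = 1.875 − 1.25/2 = 1.25 in → 1.2 × 1.25 × 0.625 × 58 = 54.38 → r_n = 54.38 kips.
Interior bolts: l_c = 3.25 − 1.25 = 2 in → 1.2 × 2 × 0.625 × 58 = 87 → r_n = 87 kips.
R_n = 2 × 54.38 + 8 × 87 = 804.8 kips.
Allowable strength R_n/Ω = 804.8 / 2 = 402 kips.

402 kips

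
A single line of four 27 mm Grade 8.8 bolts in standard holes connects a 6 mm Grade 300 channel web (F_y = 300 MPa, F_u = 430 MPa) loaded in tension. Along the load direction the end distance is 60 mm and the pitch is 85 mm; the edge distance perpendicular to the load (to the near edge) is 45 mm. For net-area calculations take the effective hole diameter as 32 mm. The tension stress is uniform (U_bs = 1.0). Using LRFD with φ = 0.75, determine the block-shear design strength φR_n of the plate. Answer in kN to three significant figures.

Shear plane L_v = 60 + 3·85 = 315 mm; A_gv = 315 × 6 = 1890 mm².
A_nv = (315 − 3.5·32) × 6 = 1218 mm².
A_nt = (45 − 0.5·32) × 6 = 174 mm².
0.6 F_u A_nv = 314.2 kN; 0.6 F_y A_gv = 340.2 kN → shear rupture governs the shear term.
R_n = 314.2 + 1.0 × 430 × 174 / 1000 = 389.1 kN.
Design strength φR_n = 0.75 × 389.1 = 292 kN.

292 kN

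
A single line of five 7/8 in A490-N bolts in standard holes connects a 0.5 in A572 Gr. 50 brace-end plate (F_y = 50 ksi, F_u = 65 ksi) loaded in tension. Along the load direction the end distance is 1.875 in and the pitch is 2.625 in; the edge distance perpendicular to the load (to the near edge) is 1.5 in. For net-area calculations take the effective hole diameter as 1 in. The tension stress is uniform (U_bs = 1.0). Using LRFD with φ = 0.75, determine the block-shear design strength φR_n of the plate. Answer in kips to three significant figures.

Shear plane L_v = 1.875 + 4·2.625 = 12.38 in; A_gv = 12.38 × 0.5 = 6.188 in².
A_nv = (12.38 − 4.5·1) × 0.5 = 3.938 in².
A_nt = (1.5 − 0.5·1) × 0.5 = 0.5 in².
0.6 F_u A_nv = 153.6 kips; 0.6 F_y A_gv = 185.6 kips → shear rupture governs the shear term.
R_n = 153.6 + 1.0 × 65 × 0.5 = 186.1 kips.
Design strength φR_n = 0.75 × 186.1 = 140 kips.

140 kips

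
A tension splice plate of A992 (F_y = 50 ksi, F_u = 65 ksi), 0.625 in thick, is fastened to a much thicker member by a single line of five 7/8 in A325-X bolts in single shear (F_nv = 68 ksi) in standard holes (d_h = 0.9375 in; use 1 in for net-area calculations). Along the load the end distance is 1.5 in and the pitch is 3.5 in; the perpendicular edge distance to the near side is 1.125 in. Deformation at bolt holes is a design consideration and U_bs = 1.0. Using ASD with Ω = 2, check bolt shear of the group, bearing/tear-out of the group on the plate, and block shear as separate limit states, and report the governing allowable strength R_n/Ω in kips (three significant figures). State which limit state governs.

102 kips (bolt shear governs)

Bolt shear: A_b = π·0.875²/4 = 0.6013 in²; R_n = 68 × 0.6013 × 5 × 1 = 204.4 kips → 204.4 / 2 = 102 kips.
Bearing: edge l_c = 1.031, r_n = 50.27 kips; interior l_c = 2.562, r_n = 85.31 kips; R_n = 50.27 + 4·85.31 = 391.5 kips → 196 kips.
Block shear: A_gv = 9.688, A_nv = 6.875, A_nt = 0.3906 in²; R_n = min(0.6F_uA_nv, 0.6F_yA_gv) + U_bs·F_u·A_nt = 293.5 kips → 147 kips.
Bolt shear governs: 102 kips.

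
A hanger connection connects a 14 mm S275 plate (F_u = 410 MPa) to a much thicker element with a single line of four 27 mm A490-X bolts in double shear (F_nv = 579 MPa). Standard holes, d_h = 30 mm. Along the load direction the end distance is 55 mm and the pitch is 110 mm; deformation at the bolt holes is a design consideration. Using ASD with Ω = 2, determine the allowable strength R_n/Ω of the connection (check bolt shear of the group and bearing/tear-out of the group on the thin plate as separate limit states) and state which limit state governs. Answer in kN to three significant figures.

Bolt shear: A_b = π·27²/4 = 572.6 mm²; R_n = 579 × 572.6 × 4 × 2 / 1000 = 2652 kN → 2652 / 2 = 1330 kN.
Bearing (1.2 l_c t F_u ≤ 2.4 d t F_u): upper limit = 2.4·27·14·410 / 1000 = 372 kN.
  Edge l_c = 55 − 30/2 = 40 → r_n = 275.5 kN; interior l_c = 110 − 30 = 80 → r_n = 372 kN.
  R_n,bearing = 1·275.5 + 3·372 = 1391 kN → 1391 / 2 = 696 kN.
Bearing governs: 696 kN.

696 kN (bearing governs)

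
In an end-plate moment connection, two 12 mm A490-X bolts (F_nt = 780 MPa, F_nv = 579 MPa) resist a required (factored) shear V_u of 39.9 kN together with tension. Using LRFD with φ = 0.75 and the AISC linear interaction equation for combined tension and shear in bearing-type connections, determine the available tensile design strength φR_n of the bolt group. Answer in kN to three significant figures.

A_b = π·12²/4 = 113.1 mm²; f_rv = 39.9 × 1000 / (2 × 113.1) = 176.4 MPa.
F'_nt = 1.3 F_nt − (F_nt / φF_nv) f_rv = 1.3·780 − (780/(0.75·579))·176.4 = 697.2 MPa, capped at F_nt → F'_nt = 697.2 MPa.
R_n = F'_nt · A_b · n = 697.2 × 113.1 × 2 / 1000 = 157.7 kN.
Design strength φR_n = 0.75 × 157.7 = 118 kN.

118 kN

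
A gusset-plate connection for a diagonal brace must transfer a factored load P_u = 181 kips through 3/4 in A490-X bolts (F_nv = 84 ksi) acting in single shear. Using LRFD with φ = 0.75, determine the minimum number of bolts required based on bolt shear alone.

A_b = π·0.75²/4 = 0.4418 in².
Per-bolt design strength φR_n = 0.75 × 84 × 0.4418 × 1 = 27.83 kips.
n ≥ 181 / 27.83 = 6.503 → use 7 bolts.

7 bolts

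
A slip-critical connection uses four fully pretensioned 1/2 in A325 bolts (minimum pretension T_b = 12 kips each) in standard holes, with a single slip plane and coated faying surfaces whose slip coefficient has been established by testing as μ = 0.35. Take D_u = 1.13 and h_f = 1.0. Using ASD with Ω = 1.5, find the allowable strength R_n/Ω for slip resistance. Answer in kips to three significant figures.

12.7 kips

R_n = μ · D_u · h_f · T_b · n_s · n_b = 0.35 × 1.13 × 1.0 × 12 × 1 × 4 = 18.98 kips.
Allowable strength R_n/Ω = 18.98 / 1.5 = 12.7 kips.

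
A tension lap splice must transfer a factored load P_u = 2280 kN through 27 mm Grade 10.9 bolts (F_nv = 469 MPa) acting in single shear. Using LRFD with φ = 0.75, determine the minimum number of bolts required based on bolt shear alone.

12 bolts

A_b = π·27²/4 = 572.6 mm².
Per-bolt design strength φR_n = 0.75 × 469 × 572.6 × 1 / 1000 = 201.4 kN.
n ≥ 2280 / 201.4 = 11.32 → use 12 bolts.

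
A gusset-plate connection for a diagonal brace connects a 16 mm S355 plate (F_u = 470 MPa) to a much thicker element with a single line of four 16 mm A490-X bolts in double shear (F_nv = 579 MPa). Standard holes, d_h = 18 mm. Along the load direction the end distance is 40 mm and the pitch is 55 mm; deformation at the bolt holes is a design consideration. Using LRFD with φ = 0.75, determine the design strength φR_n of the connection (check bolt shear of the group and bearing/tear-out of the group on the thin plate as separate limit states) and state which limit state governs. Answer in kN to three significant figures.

698 kN (bolt shear governs)

Bolt shear: A_b = π·16²/4 = 201.1 mm²; R_n = 579 × 201.1 × 4 × 2 / 1000 = 931.3 kN → 0.75 × 931.3 = 698 kN.
Bearing (1.2 l_c t F_u ≤ 2.4 d t F_u): upper limit = 2.4·16·16·470 / 1000 = 288.8 kN.
  Edge l_c = 40 − 18/2 = 31 → r_n = 279.7 kN; interior l_c = 55 − 18 = 37 → r_n = 288.8 kN.
  R_n,bearing = 1·279.7 + 3·288.8 = 1146 kN → 0.75 × 1146 = 860 kN.
Bolt shear governs: 698 kN.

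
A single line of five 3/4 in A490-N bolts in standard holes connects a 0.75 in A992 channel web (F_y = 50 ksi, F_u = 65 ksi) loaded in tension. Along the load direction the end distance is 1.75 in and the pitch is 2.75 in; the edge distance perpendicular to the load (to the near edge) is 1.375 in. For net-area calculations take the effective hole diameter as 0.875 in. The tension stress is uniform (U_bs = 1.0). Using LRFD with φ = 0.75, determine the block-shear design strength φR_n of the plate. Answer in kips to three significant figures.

Shear plane L_v = 1.75 + 4·2.75 = 12.75 in; A_gv = 12.75 × 0.75 = 9.562 in².
A_nv = (12.75 − 4.5·0.875) × 0.75 = 6.609 in².
A_nt = (1.375 − 0.5·0.875) × 0.75 = 0.7031 in².
0.6 F_u A_nv = 257.8 kips; 0.6 F_y A_gv = 286.9 kips → shear rupture governs the shear term.
R_n = 257.8 + 1.0 × 65 × 0.7031 = 303.5 kips.
Design strength φR_n = 0.75 × 303.5 = 228 kips.

228 kips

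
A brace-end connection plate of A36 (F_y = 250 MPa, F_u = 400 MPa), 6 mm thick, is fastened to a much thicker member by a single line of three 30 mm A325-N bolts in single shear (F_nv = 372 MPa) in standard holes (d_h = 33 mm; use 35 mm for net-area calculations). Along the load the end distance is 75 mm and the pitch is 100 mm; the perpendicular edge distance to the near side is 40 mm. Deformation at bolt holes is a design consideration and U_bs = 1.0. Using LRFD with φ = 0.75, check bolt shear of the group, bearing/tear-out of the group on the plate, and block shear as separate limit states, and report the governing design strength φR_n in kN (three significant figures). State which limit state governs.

226 kN (block shear governs)

Bolt shear: A_b = π·30²/4 = 706.9 mm²; R_n = 372 × 706.9 × 3 × 1 / 1000 = 788.9 kN → 0.75 × 788.9 = 592 kN.
Bearing: edge l_c = 58.5, r_n = 168.5 kN; interior l_c = 67, r_n = 172.8 kN; R_n = 168.5 + 2·172.8 = 514.1 kN → 386 kN.
Block shear: A_gv = 1650, A_nv = 1125, A_nt = 135 mm²; R_n = min(0.6F_uA_nv, 0.6F_yA_gv) + U_bs·F_u·A_nt = 301.5 kN → 226 kN.
Block shear governs: 226 kN.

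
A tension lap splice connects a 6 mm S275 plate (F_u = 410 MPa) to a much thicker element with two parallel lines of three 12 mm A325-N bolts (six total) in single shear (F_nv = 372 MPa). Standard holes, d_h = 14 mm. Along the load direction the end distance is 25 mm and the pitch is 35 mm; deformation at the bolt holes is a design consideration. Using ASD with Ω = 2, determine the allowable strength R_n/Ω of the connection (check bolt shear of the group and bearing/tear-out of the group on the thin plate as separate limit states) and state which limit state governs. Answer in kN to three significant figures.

126 kN (bolt shear governs)

Bolt shear: A_b = π·12²/4 = 113.1 mm²; R_n = 372 × 113.1 × 6 × 1 / 1000 = 252.4 kN → 252.4 / 2 = 126 kN.
Bearing (1.2 l_c t F_u ≤ 2.4 d t F_u): upper limit = 2.4·12·6·410 / 1000 = 70.85 kN.
  Edge l_c = 25 − 14/2 = 18 → r_n = 53.14 kN; interior l_c = 35 − 14 = 21 → r_n = 61.99 kN.
  R_n,bearing = 2·53.14 + 4·61.99 = 354.2 kN → 354.2 / 2 = 177 kN.
Bolt shear governs: 126 kN.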